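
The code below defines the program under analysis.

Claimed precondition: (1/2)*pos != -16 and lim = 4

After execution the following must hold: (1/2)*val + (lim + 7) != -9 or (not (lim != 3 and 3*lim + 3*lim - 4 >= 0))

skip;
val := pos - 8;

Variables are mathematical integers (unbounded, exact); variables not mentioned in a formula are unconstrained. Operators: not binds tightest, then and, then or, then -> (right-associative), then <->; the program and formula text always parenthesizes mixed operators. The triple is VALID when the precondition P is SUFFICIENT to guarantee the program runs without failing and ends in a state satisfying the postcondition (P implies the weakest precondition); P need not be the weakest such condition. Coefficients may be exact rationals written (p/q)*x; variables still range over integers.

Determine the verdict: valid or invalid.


Working backward. After the program, the postcondition (1/2)*val + (lim + 7) != -9 or (not (lim != 3 and 3*lim + 3*lim - 4 >= 0)) must hold; in canonical form it is lim + (1/2)*val != -16 or (not (lim != 3 and 6*lim >= 4)).
Before val := pos - 8: lim + (1/2)*pos != -12 or (not (lim != 3 and 6*lim >= 4))
Before skip: lim + (1/2)*pos != -12 or (not (lim != 3 and 6*lim >= 4))
The weakest precondition is lim + (1/2)*pos != -12 or (not (lim != 3 and 6*lim >= 4)).
Check whether (1/2)*pos != -16 and lim = 4 implies it.
Every state satisfying the precondition satisfies the weakest precondition: the implication holds.
Answer: valid


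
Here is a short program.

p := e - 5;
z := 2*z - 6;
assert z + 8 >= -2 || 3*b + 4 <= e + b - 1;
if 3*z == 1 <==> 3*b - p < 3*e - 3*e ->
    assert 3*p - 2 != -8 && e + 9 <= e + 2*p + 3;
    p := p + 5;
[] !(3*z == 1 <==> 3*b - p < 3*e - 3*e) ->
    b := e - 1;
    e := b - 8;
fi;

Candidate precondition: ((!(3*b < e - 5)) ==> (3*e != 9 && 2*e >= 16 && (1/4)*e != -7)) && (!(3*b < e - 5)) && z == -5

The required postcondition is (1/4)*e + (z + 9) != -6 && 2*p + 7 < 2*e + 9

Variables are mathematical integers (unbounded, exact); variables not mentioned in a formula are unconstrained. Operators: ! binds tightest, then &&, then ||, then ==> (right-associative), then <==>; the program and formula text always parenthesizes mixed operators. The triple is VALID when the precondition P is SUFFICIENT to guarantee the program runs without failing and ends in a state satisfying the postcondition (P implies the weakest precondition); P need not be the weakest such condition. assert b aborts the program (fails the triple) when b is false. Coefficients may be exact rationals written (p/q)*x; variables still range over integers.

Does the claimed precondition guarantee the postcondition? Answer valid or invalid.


Working backward. After the program, the postcondition (1/4)*e + (z + 9) != -6 && 2*p + 7 < 2*e + 9 must hold; in canonical form it is (1/4)*e + z != -15 && 2*p < 2*e + 2.
Then branch requires 3*p != -6 && 2*p >= 6 && (1/4)*e + z != -15 && 2*p < 2*e - 8; else branch requires (1/4)*e + z != -51/4 && 2*p < 2*e - 16.
Before the if: ((3*z == 1 <==> 3*b < p) ==> (3*p != -6 && 2*p >= 6 && (1/4)*e + z != -15 && 2*p < 2*e - 8)) && ((!(3*z == 1 <==> 3*b < p)) ==> ((1/4)*e + z != -51/4 && 2*p < 2*e - 16))
Before assert z + 8 >= -2 || 3*b + 4 <= e + b - 1: (z >= -10 || 2*b <= e - 5) && ((3*z == 1 <==> 3*b < p) ==> (3*p != -6 && 2*p >= 6 && (1/4)*e + z != -15 && 2*p < 2*e - 8)) && ((!(3*z == 1 <==> 3*b < p)) ==> ((1/4)*e + z != -51/4 && 2*p < 2*e - 16))
Before z := 2*z - 6: (2*z >= -4 || 2*b <= e - 5) && ((6*z == 19 <==> 3*b < p) ==> (3*p != -6 && 2*p >= 6 && (1/4)*e + 2*z != -9 && 2*p < 2*e - 8)) && ((!(6*z == 19 <==> 3*b < p)) ==> ((1/4)*e + 2*z != -27/4 && 2*p < 2*e - 16))
Before p := e - 5: (2*z >= -4 || 2*b <= e - 5) && ((6*z == 19 <==> 3*b < e - 5) ==> (3*e != 9 && 2*e >= 16 && (1/4)*e + 2*z != -9)) && (6*z == 19 <==> 3*b < e - 5)
The weakest precondition is (2*z >= -4 || 2*b <= e - 5) && ((6*z == 19 <==> 3*b < e - 5) ==> (3*e != 9 && 2*e >= 16 && (1/4)*e + 2*z != -9)) && (6*z == 19 <==> 3*b < e - 5).
Check whether ((!(3*b < e - 5)) ==> (3*e != 9 && 2*e >= 16 && (1/4)*e != -7)) && (!(3*b < e - 5)) && z == -5 implies it.
Countermodel: at the initial state b = 2, e = 8, z = -5, the precondition holds but the weakest precondition fails.
Answer: invalid


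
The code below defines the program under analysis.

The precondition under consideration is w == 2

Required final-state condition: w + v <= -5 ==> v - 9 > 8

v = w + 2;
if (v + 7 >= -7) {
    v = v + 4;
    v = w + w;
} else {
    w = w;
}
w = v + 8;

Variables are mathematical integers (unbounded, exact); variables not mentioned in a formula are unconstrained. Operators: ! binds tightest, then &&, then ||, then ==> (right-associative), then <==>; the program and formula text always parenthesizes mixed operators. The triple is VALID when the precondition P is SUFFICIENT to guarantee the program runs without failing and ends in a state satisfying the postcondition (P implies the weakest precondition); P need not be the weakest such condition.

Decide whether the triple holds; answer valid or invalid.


Working backward. After the program, the postcondition w + v <= -5 ==> v - 9 > 8 must hold; in canonical form it is v + w <= -5 ==> v > 17.
Before w := v + 8: 2*v <= -13 ==> v > 17
Then branch requires 4*w <= -13 ==> 2*w > 17; else branch requires 2*v <= -13 ==> v > 17.
Before the if: (v >= -14 ==> (4*w <= -13 ==> 2*w > 17)) && ((!(v >= -14)) ==> (2*v <= -13 ==> v > 17))
Before v := w + 2: (w >= -16 ==> (4*w <= -13 ==> 2*w > 17)) && ((!(w >= -16)) ==> (2*w <= -17 ==> w > 15))
The weakest precondition is (w >= -16 ==> (4*w <= -13 ==> 2*w > 17)) && ((!(w >= -16)) ==> (2*w <= -17 ==> w > 15)).
Check whether w == 2 implies it.
Every state satisfying the precondition satisfies the weakest precondition: the implication holds.
Answer: valid


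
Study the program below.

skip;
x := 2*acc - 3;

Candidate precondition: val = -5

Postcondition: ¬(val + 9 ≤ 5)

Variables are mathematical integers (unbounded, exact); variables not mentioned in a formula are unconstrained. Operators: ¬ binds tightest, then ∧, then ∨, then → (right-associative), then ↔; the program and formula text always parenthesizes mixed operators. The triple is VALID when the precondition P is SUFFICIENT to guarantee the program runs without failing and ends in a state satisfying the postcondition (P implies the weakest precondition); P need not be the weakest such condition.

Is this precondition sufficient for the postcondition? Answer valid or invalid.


Working backward. After the program, the postcondition ¬(val + 9 ≤ 5) must hold; in canonical form it is ¬(val ≤ -4).
Before x := 2*acc - 3: ¬(val ≤ -4)
Before skip: ¬(val ≤ -4)
The weakest precondition is ¬(val ≤ -4).
Check whether val = -5 implies it.
Countermodel: at the initial state val = -5, the precondition holds but the weakest precondition fails.
Answer: invalid


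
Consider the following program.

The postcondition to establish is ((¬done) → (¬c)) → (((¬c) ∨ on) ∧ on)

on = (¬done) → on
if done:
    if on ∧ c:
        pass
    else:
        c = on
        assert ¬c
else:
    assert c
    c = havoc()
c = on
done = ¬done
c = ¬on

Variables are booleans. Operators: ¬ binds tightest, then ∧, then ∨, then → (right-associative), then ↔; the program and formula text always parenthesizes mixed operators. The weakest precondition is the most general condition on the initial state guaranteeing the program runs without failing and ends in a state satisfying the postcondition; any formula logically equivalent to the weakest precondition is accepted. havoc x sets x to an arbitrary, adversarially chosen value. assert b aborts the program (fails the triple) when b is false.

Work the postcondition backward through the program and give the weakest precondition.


Working backward. After the program, ((¬done) → (¬c)) → (((¬c) ∨ on) ∧ on) must hold.
Before c := ¬on: ((¬done) → on) → on
Before done := ¬done: (done → on) → on
Before c := on: (done → on) → on
Then branch requires ((on ∧ c) → ((done → on) → on)) ∧ ((¬(on ∧ c)) → ((¬on) ∧ ((done → on) → on))); else branch requires c ∧ ((done → on) → on).
Before the if: (done → (((on ∧ c) → ((done → on) → on)) ∧ ((¬(on ∧ c)) → ((¬on) ∧ ((done → on) → on))))) ∧ ((¬done) → (c ∧ ((done → on) → on)))
Before on := (¬done) → on: (done → (((((¬done) → on) ∧ c) → ((done → ((¬done) → on)) → ((¬done) → on))) ∧ ((¬(((¬done) → on) ∧ c)) → ((¬((¬done) → on)) ∧ ((done → ((¬done) → on)) → ((¬done) → on)))))) ∧ ((¬done) → (c ∧ ((done → ((¬done) → on)) → ((¬done) → on))))
Answer: WP = (done → (((((¬done) → on) ∧ c) → ((done → ((¬done) → on)) → ((¬done) → on))) ∧ ((¬(((¬done) → on) ∧ c)) → ((¬((¬done) → on)) ∧ ((done → ((¬done) → on)) → ((¬done) → on)))))) ∧ ((¬done) → (c ∧ ((done → ((¬done) → on)) → ((¬done) → on))))


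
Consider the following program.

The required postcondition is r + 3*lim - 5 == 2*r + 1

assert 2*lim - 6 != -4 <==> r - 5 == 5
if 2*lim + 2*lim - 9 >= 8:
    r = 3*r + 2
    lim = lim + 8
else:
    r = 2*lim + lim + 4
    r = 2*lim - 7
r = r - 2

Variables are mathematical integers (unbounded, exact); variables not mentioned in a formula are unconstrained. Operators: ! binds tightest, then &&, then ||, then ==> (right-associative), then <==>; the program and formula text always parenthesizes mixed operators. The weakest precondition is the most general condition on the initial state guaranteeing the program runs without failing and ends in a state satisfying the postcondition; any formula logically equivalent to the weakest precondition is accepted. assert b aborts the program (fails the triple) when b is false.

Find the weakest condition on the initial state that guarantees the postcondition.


Working backward. After the program, the postcondition r + 3*lim - 5 == 2*r + 1 must hold; in canonical form it is 3*lim == r + 6.
Before r := r - 2: 3*lim == r + 4
Then branch requires 3*lim == 3*r - 18; else branch requires lim == -3.
Before the if: (4*lim >= 17 ==> 3*lim == 3*r - 18) && ((!(4*lim >= 17)) ==> lim == -3)
Before assert 2*lim - 6 != -4 <==> r - 5 == 5: (2*lim != 2 <==> r == 10) && (4*lim >= 17 ==> 3*lim == 3*r - 18) && ((!(4*lim >= 17)) ==> lim == -3)
Answer: WP = (2*lim != 2 <==> r == 10) && (4*lim >= 17 ==> 3*lim == 3*r - 18) && ((!(4*lim >= 17)) ==> lim == -3)


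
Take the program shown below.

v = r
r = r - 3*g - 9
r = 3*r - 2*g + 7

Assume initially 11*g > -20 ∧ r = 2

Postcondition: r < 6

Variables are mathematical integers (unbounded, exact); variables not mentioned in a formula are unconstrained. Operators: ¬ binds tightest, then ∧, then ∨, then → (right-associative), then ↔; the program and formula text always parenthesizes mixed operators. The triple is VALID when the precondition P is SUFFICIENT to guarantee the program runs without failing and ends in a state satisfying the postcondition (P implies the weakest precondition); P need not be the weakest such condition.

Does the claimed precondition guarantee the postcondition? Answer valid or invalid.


Working backward. After the program, r < 6 must hold.
Before r := 3*r - 2*g + 7: 3*r < 2*g - 1
Before r := r - 3*g - 9: 3*r < 11*g + 26
Before v := r: 3*r < 11*g + 26
The weakest precondition is 3*r < 11*g + 26.
Check whether 11*g > -20 ∧ r = 2 implies it.
Every state satisfying the precondition satisfies the weakest precondition: the implication holds.
Answer: valid


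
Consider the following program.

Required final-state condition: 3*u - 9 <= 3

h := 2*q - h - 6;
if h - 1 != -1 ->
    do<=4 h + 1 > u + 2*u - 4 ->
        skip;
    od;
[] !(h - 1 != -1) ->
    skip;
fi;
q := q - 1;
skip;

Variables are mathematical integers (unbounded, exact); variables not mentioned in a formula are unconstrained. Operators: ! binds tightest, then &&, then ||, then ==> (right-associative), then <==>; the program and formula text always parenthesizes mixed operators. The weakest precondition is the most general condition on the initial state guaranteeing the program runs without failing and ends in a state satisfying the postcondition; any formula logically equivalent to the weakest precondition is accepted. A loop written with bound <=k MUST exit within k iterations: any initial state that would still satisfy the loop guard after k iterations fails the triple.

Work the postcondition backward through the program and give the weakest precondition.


Working backward. After the program, the postcondition 3*u - 9 <= 3 must hold; in canonical form it is 3*u <= 12.
Before skip: 3*u <= 12
Before q := q - 1: 3*u <= 12
Then branch requires (h > 3*u - 5 ==> ((h > 3*u - 5 ==> ((h > 3*u - 5 ==> ((h > 3*u - 5 ==> ((!(h > 3*u - 5)) && 3*u <= 12)) && ((!(h > 3*u - 5)) ==> 3*u <= 12))) && ((!(h > 3*u - 5)) ==> 3*u <= 12))) && ((!(h > 3*u - 5)) ==> 3*u <= 12))) && ((!(h > 3*u - 5)) ==> 3*u <= 12); else branch requires 3*u <= 12.
Before the if: (h != 0 ==> ((h > 3*u - 5 ==> ((h > 3*u - 5 ==> ((h > 3*u - 5 ==> ((h > 3*u - 5 ==> ((!(h > 3*u - 5)) && 3*u <= 12)) && ((!(h > 3*u - 5)) ==> 3*u <= 12))) && ((!(h > 3*u - 5)) ==> 3*u <= 12))) && ((!(h > 3*u - 5)) ==> 3*u <= 12))) && ((!(h > 3*u - 5)) ==> 3*u <= 12))) && ((!(h != 0)) ==> 3*u <= 12)
Before h := 2*q - h - 6: (2*q != h + 6 ==> ((2*q > h + 3*u + 1 ==> ((2*q > h + 3*u + 1 ==> ((2*q > h + 3*u + 1 ==> ((2*q > h + 3*u + 1 ==> ((!(2*q > h + 3*u + 1)) && 3*u <= 12)) && ((!(2*q > h + 3*u + 1)) ==> 3*u <= 12))) && ((!(2*q > h + 3*u + 1)) ==> 3*u <= 12))) && ((!(2*q > h + 3*u + 1)) ==> 3*u <= 12))) && ((!(2*q > h + 3*u + 1)) ==> 3*u <= 12))) && ((!(2*q != h + 6)) ==> 3*u <= 12)
Answer: WP = (2*q != h + 6 ==> ((2*q > h + 3*u + 1 ==> ((2*q > h + 3*u + 1 ==> ((2*q > h + 3*u + 1 ==> ((2*q > h + 3*u + 1 ==> ((!(2*q > h + 3*u + 1)) && 3*u <= 12)) && ((!(2*q > h + 3*u + 1)) ==> 3*u <= 12))) && ((!(2*q > h + 3*u + 1)) ==> 3*u <= 12))) && ((!(2*q > h + 3*u + 1)) ==> 3*u <= 12))) && ((!(2*q > h + 3*u + 1)) ==> 3*u <= 12))) && ((!(2*q != h + 6)) ==> 3*u <= 12)


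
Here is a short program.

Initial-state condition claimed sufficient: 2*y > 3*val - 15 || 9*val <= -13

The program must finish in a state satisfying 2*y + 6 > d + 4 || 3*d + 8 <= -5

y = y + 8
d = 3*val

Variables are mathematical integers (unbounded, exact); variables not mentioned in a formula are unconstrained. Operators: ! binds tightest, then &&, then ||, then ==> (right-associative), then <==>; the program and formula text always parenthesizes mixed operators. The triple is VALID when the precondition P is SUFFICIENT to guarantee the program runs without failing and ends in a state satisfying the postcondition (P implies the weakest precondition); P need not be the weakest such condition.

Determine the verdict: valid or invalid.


Working backward. After the program, the postcondition 2*y + 6 > d + 4 || 3*d + 8 <= -5 must hold; in canonical form it is 2*y > d - 2 || 3*d <= -13.
Before d := 3*val: 2*y > 3*val - 2 || 9*val <= -13
Before y := y + 8: 2*y > 3*val - 18 || 9*val <= -13
The weakest precondition is 2*y > 3*val - 18 || 9*val <= -13.
Check whether 2*y > 3*val - 15 || 9*val <= -13 implies it.
Every state satisfying the precondition satisfies the weakest precondition: the implication holds.
Answer: valid


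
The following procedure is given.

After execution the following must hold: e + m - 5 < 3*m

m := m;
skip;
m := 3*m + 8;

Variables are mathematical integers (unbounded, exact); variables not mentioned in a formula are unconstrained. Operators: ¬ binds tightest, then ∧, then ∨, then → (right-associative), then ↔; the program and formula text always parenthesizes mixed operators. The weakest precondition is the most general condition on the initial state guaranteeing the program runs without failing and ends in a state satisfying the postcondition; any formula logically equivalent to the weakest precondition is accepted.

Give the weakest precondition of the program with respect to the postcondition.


Working backward. After the program, the postcondition e + m - 5 < 3*m must hold; in canonical form it is e < 2*m + 5.
Before m := 3*m + 8: e < 6*m + 21
Before skip: e < 6*m + 21
Before m := m: e < 6*m + 21
Answer: WP = e < 6*m + 21


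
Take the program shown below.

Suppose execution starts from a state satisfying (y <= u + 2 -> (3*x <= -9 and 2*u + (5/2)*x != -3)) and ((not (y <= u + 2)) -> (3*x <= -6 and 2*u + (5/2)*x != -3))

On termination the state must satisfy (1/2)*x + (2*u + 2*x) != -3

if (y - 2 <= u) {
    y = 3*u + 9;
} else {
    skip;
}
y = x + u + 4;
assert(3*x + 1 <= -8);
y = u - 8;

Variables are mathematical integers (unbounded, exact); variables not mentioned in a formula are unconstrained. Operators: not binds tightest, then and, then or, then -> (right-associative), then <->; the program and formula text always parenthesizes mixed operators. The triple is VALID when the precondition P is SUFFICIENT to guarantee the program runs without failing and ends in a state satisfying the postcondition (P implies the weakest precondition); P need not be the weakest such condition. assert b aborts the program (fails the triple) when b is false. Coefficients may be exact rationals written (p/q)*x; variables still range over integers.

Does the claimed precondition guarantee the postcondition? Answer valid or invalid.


Working backward. After the program, the postcondition (1/2)*x + (2*u + 2*x) != -3 must hold; in canonical form it is 2*u + (5/2)*x != -3.
Before y := u - 8: 2*u + (5/2)*x != -3
Before assert 3*x + 1 <= -8: 3*x <= -9 and 2*u + (5/2)*x != -3
Before y := x + u + 4: 3*x <= -9 and 2*u + (5/2)*x != -3
Then branch requires 3*x <= -9 and 2*u + (5/2)*x != -3; else branch requires 3*x <= -9 and 2*u + (5/2)*x != -3.
Before the if: (y <= u + 2 -> (3*x <= -9 and 2*u + (5/2)*x != -3)) and ((not (y <= u + 2)) -> (3*x <= -9 and 2*u + (5/2)*x != -3))
The weakest precondition is (y <= u + 2 -> (3*x <= -9 and 2*u + (5/2)*x != -3)) and ((not (y <= u + 2)) -> (3*x <= -9 and 2*u + (5/2)*x != -3)).
Check whether (y <= u + 2 -> (3*x <= -9 and 2*u + (5/2)*x != -3)) and ((not (y <= u + 2)) -> (3*x <= -6 and 2*u + (5/2)*x != -3)) implies it.
Countermodel: at the initial state u = 2, x = -2, y = 5, the precondition holds but the weakest precondition fails.
Answer: invalid


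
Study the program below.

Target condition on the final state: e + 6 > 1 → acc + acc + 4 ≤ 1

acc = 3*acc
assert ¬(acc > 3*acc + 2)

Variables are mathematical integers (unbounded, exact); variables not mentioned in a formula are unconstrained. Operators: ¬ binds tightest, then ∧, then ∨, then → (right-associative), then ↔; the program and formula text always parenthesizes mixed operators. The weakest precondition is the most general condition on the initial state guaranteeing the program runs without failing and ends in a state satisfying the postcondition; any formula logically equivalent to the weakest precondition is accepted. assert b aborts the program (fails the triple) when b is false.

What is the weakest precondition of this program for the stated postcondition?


Working backward. After the program, the postcondition e + 6 > 1 → acc + acc + 4 ≤ 1 must hold; in canonical form it is e > -5 → 2*acc ≤ -3.
Before assert ¬(acc > 3*acc + 2): (¬(2*acc < -2)) ∧ (e > -5 → 2*acc ≤ -3)
Before acc := 3*acc: (¬(6*acc < -2)) ∧ (e > -5 → 6*acc ≤ -3)
Answer: WP = (¬(6*acc < -2)) ∧ (e > -5 → 6*acc ≤ -3)


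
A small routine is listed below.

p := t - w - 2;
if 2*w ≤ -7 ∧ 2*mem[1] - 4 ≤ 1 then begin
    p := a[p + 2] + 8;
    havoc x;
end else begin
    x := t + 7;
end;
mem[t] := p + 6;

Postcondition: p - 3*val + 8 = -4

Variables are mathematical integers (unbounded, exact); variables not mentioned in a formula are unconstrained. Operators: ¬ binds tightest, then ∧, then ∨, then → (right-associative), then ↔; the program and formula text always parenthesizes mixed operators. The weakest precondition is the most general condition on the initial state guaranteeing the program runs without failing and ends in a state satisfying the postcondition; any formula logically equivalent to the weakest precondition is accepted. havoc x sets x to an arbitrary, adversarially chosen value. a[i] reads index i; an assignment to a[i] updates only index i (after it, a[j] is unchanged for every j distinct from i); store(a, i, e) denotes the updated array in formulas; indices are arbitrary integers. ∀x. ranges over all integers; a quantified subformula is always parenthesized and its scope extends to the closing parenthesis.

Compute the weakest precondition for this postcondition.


Working backward. After the program, the postcondition p - 3*val + 8 = -4 must hold; in canonical form it is p = 3*val - 12.
Before mem[t] := p + 6: p = 3*val - 12
Then branch requires a[p + 2] = 3*val - 20; else branch requires p = 3*val - 12.
Before the if: ((2*w ≤ -7 ∧ 2*mem[1] ≤ 5) → a[p + 2] = 3*val - 20) ∧ ((¬(2*w ≤ -7 ∧ 2*mem[1] ≤ 5)) → p = 3*val - 12)
Before p := t - w - 2: ((2*w ≤ -7 ∧ 2*mem[1] ≤ 5) → a[t - w] = 3*val - 20) ∧ ((¬(2*w ≤ -7 ∧ 2*mem[1] ≤ 5)) → t = 3*val + w - 10)
Answer: WP = ((2*w ≤ -7 ∧ 2*mem[1] ≤ 5) → a[t - w] = 3*val - 20) ∧ ((¬(2*w ≤ -7 ∧ 2*mem[1] ≤ 5)) → t = 3*val + w - 10)


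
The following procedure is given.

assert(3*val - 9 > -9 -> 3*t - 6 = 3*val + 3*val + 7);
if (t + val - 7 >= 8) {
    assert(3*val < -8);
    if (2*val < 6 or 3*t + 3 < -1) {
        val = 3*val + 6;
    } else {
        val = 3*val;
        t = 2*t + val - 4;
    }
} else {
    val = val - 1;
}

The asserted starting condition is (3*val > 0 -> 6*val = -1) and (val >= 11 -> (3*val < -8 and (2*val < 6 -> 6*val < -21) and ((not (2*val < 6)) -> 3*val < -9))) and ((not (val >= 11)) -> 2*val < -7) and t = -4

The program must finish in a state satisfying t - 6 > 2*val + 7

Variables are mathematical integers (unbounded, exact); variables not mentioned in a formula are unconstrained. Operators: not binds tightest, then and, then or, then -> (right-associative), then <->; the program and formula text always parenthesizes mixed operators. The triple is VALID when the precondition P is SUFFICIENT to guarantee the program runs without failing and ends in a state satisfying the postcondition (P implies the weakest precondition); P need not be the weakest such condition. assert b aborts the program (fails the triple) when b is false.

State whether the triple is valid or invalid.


Working backward. After the program, the postcondition t - 6 > 2*val + 7 must hold; in canonical form it is t > 2*val + 13.
Then branch requires 3*val < -8 and ((2*val < 6 or 3*t < -4) -> t > 6*val + 25) and ((not (2*val < 6 or 3*t < -4)) -> 2*t > 3*val + 17); else branch requires t > 2*val + 11.
Before the if: (t + val >= 15 -> (3*val < -8 and ((2*val < 6 or 3*t < -4) -> t > 6*val + 25) and ((not (2*val < 6 or 3*t < -4)) -> 2*t > 3*val + 17))) and ((not (t + val >= 15)) -> t > 2*val + 11)
Before assert 3*val - 9 > -9 -> 3*t - 6 = 3*val + 3*val + 7: (3*val > 0 -> 3*t = 6*val + 13) and (t + val >= 15 -> (3*val < -8 and ((2*val < 6 or 3*t < -4) -> t > 6*val + 25) and ((not (2*val < 6 or 3*t < -4)) -> 2*t > 3*val + 17))) and ((not (t + val >= 15)) -> t > 2*val + 11)
The weakest precondition is (3*val > 0 -> 3*t = 6*val + 13) and (t + val >= 15 -> (3*val < -8 and ((2*val < 6 or 3*t < -4) -> t > 6*val + 25) and ((not (2*val < 6 or 3*t < -4)) -> 2*t > 3*val + 17))) and ((not (t + val >= 15)) -> t > 2*val + 11).
Check whether (3*val > 0 -> 6*val = -1) and (val >= 11 -> (3*val < -8 and (2*val < 6 -> 6*val < -21) and ((not (2*val < 6)) -> 3*val < -9))) and ((not (val >= 11)) -> 2*val < -7) and t = -4 implies it.
Countermodel: at the initial state t = -4, val = -5, the precondition holds but the weakest precondition fails.
Answer: invalid


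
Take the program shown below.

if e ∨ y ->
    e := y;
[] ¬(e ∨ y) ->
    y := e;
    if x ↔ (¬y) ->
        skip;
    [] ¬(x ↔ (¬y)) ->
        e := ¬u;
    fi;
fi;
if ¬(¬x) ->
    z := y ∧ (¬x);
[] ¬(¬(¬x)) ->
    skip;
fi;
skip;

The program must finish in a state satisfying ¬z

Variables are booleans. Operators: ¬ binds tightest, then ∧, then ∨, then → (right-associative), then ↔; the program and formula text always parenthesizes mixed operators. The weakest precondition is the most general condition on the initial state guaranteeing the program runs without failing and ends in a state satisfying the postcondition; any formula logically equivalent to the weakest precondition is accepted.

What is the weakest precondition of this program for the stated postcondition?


Working backward. After the program, ¬z must hold.
Before skip: ¬z
Then branch requires ¬(y ∧ (¬x)); else branch requires ¬z.
Before the if: (x → (¬(y ∧ (¬x)))) ∧ ((¬x) → (¬z))
Then branch requires (x → (¬(y ∧ (¬x)))) ∧ ((¬x) → (¬z)); else branch requires ((x ↔ (¬e)) → ((x → (¬(e ∧ (¬x)))) ∧ ((¬x) → (¬z)))) ∧ ((¬(x ↔ (¬e))) → ((x → (¬(e ∧ (¬x)))) ∧ ((¬x) → (¬z)))).
Before the if: ((e ∨ y) → ((x → (¬(y ∧ (¬x)))) ∧ ((¬x) → (¬z)))) ∧ ((¬(e ∨ y)) → (((x ↔ (¬e)) → ((x → (¬(e ∧ (¬x)))) ∧ ((¬x) → (¬z)))) ∧ ((¬(x ↔ (¬e))) → ((x → (¬(e ∧ (¬x)))) ∧ ((¬x) → (¬z))))))
Answer: WP = ((e ∨ y) → ((x → (¬(y ∧ (¬x)))) ∧ ((¬x) → (¬z)))) ∧ ((¬(e ∨ y)) → (((x ↔ (¬e)) → ((x → (¬(e ∧ (¬x)))) ∧ ((¬x) → (¬z)))) ∧ ((¬(x ↔ (¬e))) → ((x → (¬(e ∧ (¬x)))) ∧ ((¬x) → (¬z))))))


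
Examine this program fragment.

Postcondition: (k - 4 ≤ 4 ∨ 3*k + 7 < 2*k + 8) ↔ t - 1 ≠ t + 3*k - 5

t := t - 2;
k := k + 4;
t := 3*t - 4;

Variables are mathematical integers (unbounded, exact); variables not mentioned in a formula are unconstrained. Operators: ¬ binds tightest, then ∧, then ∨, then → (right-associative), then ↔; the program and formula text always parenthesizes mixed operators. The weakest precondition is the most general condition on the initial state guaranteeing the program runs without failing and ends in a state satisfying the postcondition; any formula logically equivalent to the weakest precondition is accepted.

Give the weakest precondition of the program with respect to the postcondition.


Working backward. After the program, the postcondition (k - 4 ≤ 4 ∨ 3*k + 7 < 2*k + 8) ↔ t - 1 ≠ t + 3*k - 5 must hold; in canonical form it is (k ≤ 8 ∨ k < 1) ↔ 3*k ≠ 4.
Before t := 3*t - 4: (k ≤ 8 ∨ k < 1) ↔ 3*k ≠ 4
Before k := k + 4: (k ≤ 4 ∨ k < -3) ↔ 3*k ≠ -8
Before t := t - 2: (k ≤ 4 ∨ k < -3) ↔ 3*k ≠ -8
Answer: WP = (k ≤ 4 ∨ k < -3) ↔ 3*k ≠ -8


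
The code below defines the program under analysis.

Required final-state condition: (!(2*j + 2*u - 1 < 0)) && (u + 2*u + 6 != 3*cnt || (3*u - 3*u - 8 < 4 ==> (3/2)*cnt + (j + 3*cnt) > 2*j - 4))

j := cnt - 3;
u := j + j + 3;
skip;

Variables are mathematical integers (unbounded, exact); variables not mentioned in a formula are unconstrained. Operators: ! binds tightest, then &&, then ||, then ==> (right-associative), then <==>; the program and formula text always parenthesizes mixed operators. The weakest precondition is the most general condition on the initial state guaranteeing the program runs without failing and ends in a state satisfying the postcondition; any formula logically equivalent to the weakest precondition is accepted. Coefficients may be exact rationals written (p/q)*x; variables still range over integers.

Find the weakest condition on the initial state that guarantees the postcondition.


Working backward. After the program, the postcondition (!(2*j + 2*u - 1 < 0)) && (u + 2*u + 6 != 3*cnt || (3*u - 3*u - 8 < 4 ==> (3/2)*cnt + (j + 3*cnt) > 2*j - 4)) must hold; in canonical form it is (!(2*j + 2*u < 1)) && (3*u != 3*cnt - 6 || (9/2)*cnt > j - 4).
Before skip: (!(2*j + 2*u < 1)) && (3*u != 3*cnt - 6 || (9/2)*cnt > j - 4)
Before u := j + j + 3: (!(6*j < -5)) && (6*j != 3*cnt - 15 || (9/2)*cnt > j - 4)
Before j := cnt - 3: (!(6*cnt < 13)) && (3*cnt != 3 || (7/2)*cnt > -7)
Answer: WP = (!(6*cnt < 13)) && (3*cnt != 3 || (7/2)*cnt > -7)


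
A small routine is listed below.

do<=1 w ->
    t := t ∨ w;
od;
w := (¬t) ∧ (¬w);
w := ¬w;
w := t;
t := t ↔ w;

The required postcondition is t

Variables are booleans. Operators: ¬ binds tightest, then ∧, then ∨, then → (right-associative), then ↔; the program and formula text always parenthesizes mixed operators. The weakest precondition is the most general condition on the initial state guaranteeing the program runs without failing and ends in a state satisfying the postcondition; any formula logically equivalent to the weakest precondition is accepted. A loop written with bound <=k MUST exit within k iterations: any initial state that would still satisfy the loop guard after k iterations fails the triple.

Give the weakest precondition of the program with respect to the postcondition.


Working backward. After the program, t must hold.
Before t := t ↔ w: t ↔ w
Before w := t: true
Before w := ¬w: true
Before w := (¬t) ∧ (¬w): true
Before the loop (bound <=1), unroll the exhaustion recursion (WP_0 = exit-now case; WP_j = one more guarded iteration, up to j = 1):
  WP_0: ¬w
  WP_1: w → (¬w)
So before the loop: w → (¬w)
Answer: WP = w → (¬w)


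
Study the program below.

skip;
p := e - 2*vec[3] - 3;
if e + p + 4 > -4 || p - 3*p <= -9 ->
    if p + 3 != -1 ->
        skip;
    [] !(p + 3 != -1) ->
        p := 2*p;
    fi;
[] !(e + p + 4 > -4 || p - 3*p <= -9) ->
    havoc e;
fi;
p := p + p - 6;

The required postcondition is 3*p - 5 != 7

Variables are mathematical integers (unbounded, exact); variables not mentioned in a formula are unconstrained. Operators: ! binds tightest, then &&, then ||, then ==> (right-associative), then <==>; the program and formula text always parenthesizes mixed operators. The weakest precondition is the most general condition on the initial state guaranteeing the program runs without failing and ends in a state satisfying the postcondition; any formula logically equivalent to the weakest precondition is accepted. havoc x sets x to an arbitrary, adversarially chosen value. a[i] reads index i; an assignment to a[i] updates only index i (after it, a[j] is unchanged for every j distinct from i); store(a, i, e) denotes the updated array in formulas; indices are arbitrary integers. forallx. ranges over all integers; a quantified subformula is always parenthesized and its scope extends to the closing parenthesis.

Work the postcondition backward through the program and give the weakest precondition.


Working backward. After the program, the postcondition 3*p - 5 != 7 must hold; in canonical form it is 3*p != 12.
Before p := p + p - 6: 6*p != 30
Then branch requires (p != -4 ==> 6*p != 30) && ((!(p != -4)) ==> 12*p != 30); else branch requires 6*p != 30.
Before the if: ((e + p > -8 || 2*p >= 9) ==> ((p != -4 ==> 6*p != 30) && ((!(p != -4)) ==> 12*p != 30))) && ((!(e + p > -8 || 2*p >= 9)) ==> 6*p != 30)
Before p := e - 2*vec[3] - 3: ((2*e > 2*vec[3] - 5 || 2*e >= 4*vec[3] + 15) ==> ((e != 2*vec[3] - 1 ==> 6*e != 12*vec[3] + 48) && ((!(e != 2*vec[3] - 1)) ==> 12*e != 24*vec[3] + 66))) && ((!(2*e > 2*vec[3] - 5 || 2*e >= 4*vec[3] + 15)) ==> 6*e != 12*vec[3] + 48)
Before skip: ((2*e > 2*vec[3] - 5 || 2*e >= 4*vec[3] + 15) ==> ((e != 2*vec[3] - 1 ==> 6*e != 12*vec[3] + 48) && ((!(e != 2*vec[3] - 1)) ==> 12*e != 24*vec[3] + 66))) && ((!(2*e > 2*vec[3] - 5 || 2*e >= 4*vec[3] + 15)) ==> 6*e != 12*vec[3] + 48)
Answer: WP = ((2*e > 2*vec[3] - 5 || 2*e >= 4*vec[3] + 15) ==> ((e != 2*vec[3] - 1 ==> 6*e != 12*vec[3] + 48) && ((!(e != 2*vec[3] - 1)) ==> 12*e != 24*vec[3] + 66))) && ((!(2*e > 2*vec[3] - 5 || 2*e >= 4*vec[3] + 15)) ==> 6*e != 12*vec[3] + 48)


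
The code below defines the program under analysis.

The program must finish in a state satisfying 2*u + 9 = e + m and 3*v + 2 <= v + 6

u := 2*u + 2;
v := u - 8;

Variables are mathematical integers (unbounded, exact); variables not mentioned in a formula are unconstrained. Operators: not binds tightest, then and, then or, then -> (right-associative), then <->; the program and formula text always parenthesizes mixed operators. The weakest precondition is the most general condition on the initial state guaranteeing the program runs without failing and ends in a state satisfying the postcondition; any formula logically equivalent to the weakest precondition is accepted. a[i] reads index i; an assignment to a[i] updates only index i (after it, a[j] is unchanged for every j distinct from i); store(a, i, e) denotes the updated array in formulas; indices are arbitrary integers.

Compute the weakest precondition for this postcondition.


Working backward. After the program, the postcondition 2*u + 9 = e + m and 3*v + 2 <= v + 6 must hold; in canonical form it is 2*u = e + m - 9 and 2*v <= 4.
Before v := u - 8: 2*u = e + m - 9 and 2*u <= 20
Before u := 2*u + 2: 4*u = e + m - 13 and 4*u <= 16
Answer: WP = 4*u = e + m - 13 and 4*u <= 16


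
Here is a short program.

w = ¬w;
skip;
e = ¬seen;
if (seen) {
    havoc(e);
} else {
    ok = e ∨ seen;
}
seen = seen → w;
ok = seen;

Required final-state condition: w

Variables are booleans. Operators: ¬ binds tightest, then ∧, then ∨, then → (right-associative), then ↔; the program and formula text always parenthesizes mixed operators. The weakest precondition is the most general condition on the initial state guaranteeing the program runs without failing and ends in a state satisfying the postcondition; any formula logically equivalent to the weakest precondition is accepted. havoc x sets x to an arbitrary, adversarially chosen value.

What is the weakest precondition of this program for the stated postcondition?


Working backward. After the program, w must hold.
Before ok := seen: w
Before seen := seen → w: w
Then branch requires w; else branch requires w.
Before the if: (seen → w) ∧ ((¬seen) → w)
Before e := ¬seen: (seen → w) ∧ ((¬seen) → w)
Before skip: (seen → w) ∧ ((¬seen) → w)
Before w := ¬w: (seen → (¬w)) ∧ ((¬seen) → (¬w))
Answer: WP = (seen → (¬w)) ∧ ((¬seen) → (¬w))


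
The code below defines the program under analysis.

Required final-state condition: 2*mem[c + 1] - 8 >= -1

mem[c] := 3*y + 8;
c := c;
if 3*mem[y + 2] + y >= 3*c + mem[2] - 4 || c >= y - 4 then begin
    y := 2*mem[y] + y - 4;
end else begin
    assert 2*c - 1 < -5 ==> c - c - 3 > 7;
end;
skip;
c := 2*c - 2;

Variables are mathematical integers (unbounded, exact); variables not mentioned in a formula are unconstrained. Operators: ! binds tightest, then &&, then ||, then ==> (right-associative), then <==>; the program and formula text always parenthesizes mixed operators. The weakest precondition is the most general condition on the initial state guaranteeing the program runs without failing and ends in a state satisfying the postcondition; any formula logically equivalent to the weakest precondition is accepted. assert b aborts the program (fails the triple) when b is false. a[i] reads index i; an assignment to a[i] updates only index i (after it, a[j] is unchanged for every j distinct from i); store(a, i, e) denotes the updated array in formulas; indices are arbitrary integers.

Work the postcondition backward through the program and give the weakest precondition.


Working backward. After the program, the postcondition 2*mem[c + 1] - 8 >= -1 must hold; in canonical form it is 2*mem[c + 1] >= 7.
Before c := 2*c - 2: 2*mem[2*c - 1] >= 7
Before skip: 2*mem[2*c - 1] >= 7
Then branch requires 2*mem[2*c - 1] >= 7; else branch requires (!(2*c < -4)) && 2*mem[2*c - 1] >= 7.
Before the if: ((3*mem[y + 2] + y >= mem[2] + 3*c - 4 || c >= y - 4) ==> 2*mem[2*c - 1] >= 7) && ((!(3*mem[y + 2] + y >= mem[2] + 3*c - 4 || c >= y - 4)) ==> ((!(2*c < -4)) && 2*mem[2*c - 1] >= 7))
Before c := c: ((3*mem[y + 2] + y >= mem[2] + 3*c - 4 || c >= y - 4) ==> 2*mem[2*c - 1] >= 7) && ((!(3*mem[y + 2] + y >= mem[2] + 3*c - 4 || c >= y - 4)) ==> ((!(2*c < -4)) && 2*mem[2*c - 1] >= 7))
Before mem[c] := 3*y + 8: ((3*store(mem, c, 3*y + 8)[y + 2] + y >= store(mem, c, 3*y + 8)[2] + 3*c - 4 || c >= y - 4) ==> 2*store(mem, c, 3*y + 8)[2*c - 1] >= 7) && ((!(3*store(mem, c, 3*y + 8)[y + 2] + y >= store(mem, c, 3*y + 8)[2] + 3*c - 4 || c >= y - 4)) ==> ((!(2*c < -4)) && 2*store(mem, c, 3*y + 8)[2*c - 1] >= 7))
Answer: WP = ((3*store(mem, c, 3*y + 8)[y + 2] + y >= store(mem, c, 3*y + 8)[2] + 3*c - 4 || c >= y - 4) ==> 2*store(mem, c, 3*y + 8)[2*c - 1] >= 7) && ((!(3*store(mem, c, 3*y + 8)[y + 2] + y >= store(mem, c, 3*y + 8)[2] + 3*c - 4 || c >= y - 4)) ==> ((!(2*c < -4)) && 2*store(mem, c, 3*y + 8)[2*c - 1] >= 7))


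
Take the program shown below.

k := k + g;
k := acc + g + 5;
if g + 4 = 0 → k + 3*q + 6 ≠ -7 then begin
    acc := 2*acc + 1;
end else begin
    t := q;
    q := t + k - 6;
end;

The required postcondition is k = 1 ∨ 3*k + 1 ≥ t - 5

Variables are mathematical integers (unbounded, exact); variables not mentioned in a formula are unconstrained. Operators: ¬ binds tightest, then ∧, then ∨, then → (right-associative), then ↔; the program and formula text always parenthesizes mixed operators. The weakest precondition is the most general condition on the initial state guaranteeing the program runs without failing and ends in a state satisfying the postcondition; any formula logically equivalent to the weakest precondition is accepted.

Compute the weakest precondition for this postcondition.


Working backward. After the program, the postcondition k = 1 ∨ 3*k + 1 ≥ t - 5 must hold; in canonical form it is k = 1 ∨ 3*k ≥ t - 6.
Then branch requires k = 1 ∨ 3*k ≥ t - 6; else branch requires k = 1 ∨ 3*k ≥ q - 6.
Before the if: ((g = -4 → k + 3*q ≠ -13) → (k = 1 ∨ 3*k ≥ t - 6)) ∧ ((¬(g = -4 → k + 3*q ≠ -13)) → (k = 1 ∨ 3*k ≥ q - 6))
Before k := acc + g + 5: ((g = -4 → acc + g + 3*q ≠ -18) → (acc + g = -4 ∨ 3*acc + 3*g ≥ t - 21)) ∧ ((¬(g = -4 → acc + g + 3*q ≠ -18)) → (acc + g = -4 ∨ 3*acc + 3*g ≥ q - 21))
Before k := k + g: ((g = -4 → acc + g + 3*q ≠ -18) → (acc + g = -4 ∨ 3*acc + 3*g ≥ t - 21)) ∧ ((¬(g = -4 → acc + g + 3*q ≠ -18)) → (acc + g = -4 ∨ 3*acc + 3*g ≥ q - 21))
Answer: WP = ((g = -4 → acc + g + 3*q ≠ -18) → (acc + g = -4 ∨ 3*acc + 3*g ≥ t - 21)) ∧ ((¬(g = -4 → acc + g + 3*q ≠ -18)) → (acc + g = -4 ∨ 3*acc + 3*g ≥ q - 21))


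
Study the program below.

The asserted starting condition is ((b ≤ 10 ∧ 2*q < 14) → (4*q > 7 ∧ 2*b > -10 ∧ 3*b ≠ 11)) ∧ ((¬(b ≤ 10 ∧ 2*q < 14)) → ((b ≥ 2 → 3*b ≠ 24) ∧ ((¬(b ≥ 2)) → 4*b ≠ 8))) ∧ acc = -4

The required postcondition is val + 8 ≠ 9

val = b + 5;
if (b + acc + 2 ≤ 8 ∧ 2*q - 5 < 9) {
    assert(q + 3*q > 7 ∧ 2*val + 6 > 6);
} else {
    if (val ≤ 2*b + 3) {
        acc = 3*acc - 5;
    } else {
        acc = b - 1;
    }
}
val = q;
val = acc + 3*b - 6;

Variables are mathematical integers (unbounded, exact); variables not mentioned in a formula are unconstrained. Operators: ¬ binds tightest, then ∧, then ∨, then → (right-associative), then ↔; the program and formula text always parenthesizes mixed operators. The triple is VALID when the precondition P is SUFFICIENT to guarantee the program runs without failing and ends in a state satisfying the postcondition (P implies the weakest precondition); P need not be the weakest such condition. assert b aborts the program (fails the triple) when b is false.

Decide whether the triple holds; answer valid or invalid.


Working backward. After the program, the postcondition val + 8 ≠ 9 must hold; in canonical form it is val ≠ 1.
Before val := acc + 3*b - 6: acc + 3*b ≠ 7
Before val := q: acc + 3*b ≠ 7
Then branch requires 4*q > 7 ∧ 2*val > 0 ∧ acc + 3*b ≠ 7; else branch requires (val ≤ 2*b + 3 → 3*acc + 3*b ≠ 12) ∧ ((¬(val ≤ 2*b + 3)) → 4*b ≠ 8).
Before the if: ((acc + b ≤ 6 ∧ 2*q < 14) → (4*q > 7 ∧ 2*val > 0 ∧ acc + 3*b ≠ 7)) ∧ ((¬(acc + b ≤ 6 ∧ 2*q < 14)) → ((val ≤ 2*b + 3 → 3*acc + 3*b ≠ 12) ∧ ((¬(val ≤ 2*b + 3)) → 4*b ≠ 8)))
Before val := b + 5: ((acc + b ≤ 6 ∧ 2*q < 14) → (4*q > 7 ∧ 2*b > -10 ∧ acc + 3*b ≠ 7)) ∧ ((¬(acc + b ≤ 6 ∧ 2*q < 14)) → ((b ≥ 2 → 3*acc + 3*b ≠ 12) ∧ ((¬(b ≥ 2)) → 4*b ≠ 8)))
The weakest precondition is ((acc + b ≤ 6 ∧ 2*q < 14) → (4*q > 7 ∧ 2*b > -10 ∧ acc + 3*b ≠ 7)) ∧ ((¬(acc + b ≤ 6 ∧ 2*q < 14)) → ((b ≥ 2 → 3*acc + 3*b ≠ 12) ∧ ((¬(b ≥ 2)) → 4*b ≠ 8))).
Check whether ((b ≤ 10 ∧ 2*q < 14) → (4*q > 7 ∧ 2*b > -10 ∧ 3*b ≠ 11)) ∧ ((¬(b ≤ 10 ∧ 2*q < 14)) → ((b ≥ 2 → 3*b ≠ 24) ∧ ((¬(b ≥ 2)) → 4*b ≠ 8))) ∧ acc = -4 implies it.
Every state satisfying the precondition satisfies the weakest precondition: the implication holds.
Answer: valid
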